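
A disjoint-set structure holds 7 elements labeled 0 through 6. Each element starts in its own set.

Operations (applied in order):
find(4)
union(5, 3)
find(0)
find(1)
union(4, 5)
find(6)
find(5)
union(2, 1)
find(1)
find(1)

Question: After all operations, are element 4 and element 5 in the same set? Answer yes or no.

Step 1: find(4) -> no change; set of 4 is {4}
Step 2: union(5, 3) -> merged; set of 5 now {3, 5}
Step 3: find(0) -> no change; set of 0 is {0}
Step 4: find(1) -> no change; set of 1 is {1}
Step 5: union(4, 5) -> merged; set of 4 now {3, 4, 5}
Step 6: find(6) -> no change; set of 6 is {6}
Step 7: find(5) -> no change; set of 5 is {3, 4, 5}
Step 8: union(2, 1) -> merged; set of 2 now {1, 2}
Step 9: find(1) -> no change; set of 1 is {1, 2}
Step 10: find(1) -> no change; set of 1 is {1, 2}
Set of 4: {3, 4, 5}; 5 is a member.

Answer: yes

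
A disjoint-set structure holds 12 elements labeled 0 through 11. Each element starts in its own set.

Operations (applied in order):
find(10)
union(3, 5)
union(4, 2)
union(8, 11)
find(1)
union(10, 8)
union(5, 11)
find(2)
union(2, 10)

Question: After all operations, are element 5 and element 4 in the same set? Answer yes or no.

Step 1: find(10) -> no change; set of 10 is {10}
Step 2: union(3, 5) -> merged; set of 3 now {3, 5}
Step 3: union(4, 2) -> merged; set of 4 now {2, 4}
Step 4: union(8, 11) -> merged; set of 8 now {8, 11}
Step 5: find(1) -> no change; set of 1 is {1}
Step 6: union(10, 8) -> merged; set of 10 now {8, 10, 11}
Step 7: union(5, 11) -> merged; set of 5 now {3, 5, 8, 10, 11}
Step 8: find(2) -> no change; set of 2 is {2, 4}
Step 9: union(2, 10) -> merged; set of 2 now {2, 3, 4, 5, 8, 10, 11}
Set of 5: {2, 3, 4, 5, 8, 10, 11}; 4 is a member.

Answer: yes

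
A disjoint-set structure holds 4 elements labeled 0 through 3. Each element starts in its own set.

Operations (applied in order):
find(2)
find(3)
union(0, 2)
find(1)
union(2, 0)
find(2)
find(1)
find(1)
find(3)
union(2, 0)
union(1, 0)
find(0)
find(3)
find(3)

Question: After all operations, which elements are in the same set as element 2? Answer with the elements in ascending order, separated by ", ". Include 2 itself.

Step 1: find(2) -> no change; set of 2 is {2}
Step 2: find(3) -> no change; set of 3 is {3}
Step 3: union(0, 2) -> merged; set of 0 now {0, 2}
Step 4: find(1) -> no change; set of 1 is {1}
Step 5: union(2, 0) -> already same set; set of 2 now {0, 2}
Step 6: find(2) -> no change; set of 2 is {0, 2}
Step 7: find(1) -> no change; set of 1 is {1}
Step 8: find(1) -> no change; set of 1 is {1}
Step 9: find(3) -> no change; set of 3 is {3}
Step 10: union(2, 0) -> already same set; set of 2 now {0, 2}
Step 11: union(1, 0) -> merged; set of 1 now {0, 1, 2}
Step 12: find(0) -> no change; set of 0 is {0, 1, 2}
Step 13: find(3) -> no change; set of 3 is {3}
Step 14: find(3) -> no change; set of 3 is {3}
Component of 2: {0, 1, 2}

Answer: 0, 1, 2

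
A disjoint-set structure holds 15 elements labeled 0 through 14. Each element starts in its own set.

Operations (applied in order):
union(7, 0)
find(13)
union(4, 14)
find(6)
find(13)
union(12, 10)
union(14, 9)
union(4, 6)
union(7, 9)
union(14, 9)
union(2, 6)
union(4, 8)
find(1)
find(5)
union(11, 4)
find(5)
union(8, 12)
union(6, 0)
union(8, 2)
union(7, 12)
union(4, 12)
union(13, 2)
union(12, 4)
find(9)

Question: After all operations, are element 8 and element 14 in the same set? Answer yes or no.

Step 1: union(7, 0) -> merged; set of 7 now {0, 7}
Step 2: find(13) -> no change; set of 13 is {13}
Step 3: union(4, 14) -> merged; set of 4 now {4, 14}
Step 4: find(6) -> no change; set of 6 is {6}
Step 5: find(13) -> no change; set of 13 is {13}
Step 6: union(12, 10) -> merged; set of 12 now {10, 12}
Step 7: union(14, 9) -> merged; set of 14 now {4, 9, 14}
Step 8: union(4, 6) -> merged; set of 4 now {4, 6, 9, 14}
Step 9: union(7, 9) -> merged; set of 7 now {0, 4, 6, 7, 9, 14}
Step 10: union(14, 9) -> already same set; set of 14 now {0, 4, 6, 7, 9, 14}
Step 11: union(2, 6) -> merged; set of 2 now {0, 2, 4, 6, 7, 9, 14}
Step 12: union(4, 8) -> merged; set of 4 now {0, 2, 4, 6, 7, 8, 9, 14}
Step 13: find(1) -> no change; set of 1 is {1}
Step 14: find(5) -> no change; set of 5 is {5}
Step 15: union(11, 4) -> merged; set of 11 now {0, 2, 4, 6, 7, 8, 9, 11, 14}
Step 16: find(5) -> no change; set of 5 is {5}
Step 17: union(8, 12) -> merged; set of 8 now {0, 2, 4, 6, 7, 8, 9, 10, 11, 12, 14}
Step 18: union(6, 0) -> already same set; set of 6 now {0, 2, 4, 6, 7, 8, 9, 10, 11, 12, 14}
Step 19: union(8, 2) -> already same set; set of 8 now {0, 2, 4, 6, 7, 8, 9, 10, 11, 12, 14}
Step 20: union(7, 12) -> already same set; set of 7 now {0, 2, 4, 6, 7, 8, 9, 10, 11, 12, 14}
Step 21: union(4, 12) -> already same set; set of 4 now {0, 2, 4, 6, 7, 8, 9, 10, 11, 12, 14}
Step 22: union(13, 2) -> merged; set of 13 now {0, 2, 4, 6, 7, 8, 9, 10, 11, 12, 13, 14}
Step 23: union(12, 4) -> already same set; set of 12 now {0, 2, 4, 6, 7, 8, 9, 10, 11, 12, 13, 14}
Step 24: find(9) -> no change; set of 9 is {0, 2, 4, 6, 7, 8, 9, 10, 11, 12, 13, 14}
Set of 8: {0, 2, 4, 6, 7, 8, 9, 10, 11, 12, 13, 14}; 14 is a member.

Answer: yes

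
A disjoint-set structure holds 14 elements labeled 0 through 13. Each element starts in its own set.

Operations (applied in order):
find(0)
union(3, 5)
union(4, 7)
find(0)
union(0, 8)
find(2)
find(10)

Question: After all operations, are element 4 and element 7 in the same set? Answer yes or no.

Answer: yes

Derivation:
Step 1: find(0) -> no change; set of 0 is {0}
Step 2: union(3, 5) -> merged; set of 3 now {3, 5}
Step 3: union(4, 7) -> merged; set of 4 now {4, 7}
Step 4: find(0) -> no change; set of 0 is {0}
Step 5: union(0, 8) -> merged; set of 0 now {0, 8}
Step 6: find(2) -> no change; set of 2 is {2}
Step 7: find(10) -> no change; set of 10 is {10}
Set of 4: {4, 7}; 7 is a member.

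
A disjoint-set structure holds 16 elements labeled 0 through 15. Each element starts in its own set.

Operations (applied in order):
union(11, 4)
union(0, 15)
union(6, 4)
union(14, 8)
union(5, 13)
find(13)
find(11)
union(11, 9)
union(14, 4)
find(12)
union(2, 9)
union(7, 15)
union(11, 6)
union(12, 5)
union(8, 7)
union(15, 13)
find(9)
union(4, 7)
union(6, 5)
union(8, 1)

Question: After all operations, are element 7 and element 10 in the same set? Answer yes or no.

Answer: no

Derivation:
Step 1: union(11, 4) -> merged; set of 11 now {4, 11}
Step 2: union(0, 15) -> merged; set of 0 now {0, 15}
Step 3: union(6, 4) -> merged; set of 6 now {4, 6, 11}
Step 4: union(14, 8) -> merged; set of 14 now {8, 14}
Step 5: union(5, 13) -> merged; set of 5 now {5, 13}
Step 6: find(13) -> no change; set of 13 is {5, 13}
Step 7: find(11) -> no change; set of 11 is {4, 6, 11}
Step 8: union(11, 9) -> merged; set of 11 now {4, 6, 9, 11}
Step 9: union(14, 4) -> merged; set of 14 now {4, 6, 8, 9, 11, 14}
Step 10: find(12) -> no change; set of 12 is {12}
Step 11: union(2, 9) -> merged; set of 2 now {2, 4, 6, 8, 9, 11, 14}
Step 12: union(7, 15) -> merged; set of 7 now {0, 7, 15}
Step 13: union(11, 6) -> already same set; set of 11 now {2, 4, 6, 8, 9, 11, 14}
Step 14: union(12, 5) -> merged; set of 12 now {5, 12, 13}
Step 15: union(8, 7) -> merged; set of 8 now {0, 2, 4, 6, 7, 8, 9, 11, 14, 15}
Step 16: union(15, 13) -> merged; set of 15 now {0, 2, 4, 5, 6, 7, 8, 9, 11, 12, 13, 14, 15}
Step 17: find(9) -> no change; set of 9 is {0, 2, 4, 5, 6, 7, 8, 9, 11, 12, 13, 14, 15}
Step 18: union(4, 7) -> already same set; set of 4 now {0, 2, 4, 5, 6, 7, 8, 9, 11, 12, 13, 14, 15}
Step 19: union(6, 5) -> already same set; set of 6 now {0, 2, 4, 5, 6, 7, 8, 9, 11, 12, 13, 14, 15}
Step 20: union(8, 1) -> merged; set of 8 now {0, 1, 2, 4, 5, 6, 7, 8, 9, 11, 12, 13, 14, 15}
Set of 7: {0, 1, 2, 4, 5, 6, 7, 8, 9, 11, 12, 13, 14, 15}; 10 is not a member.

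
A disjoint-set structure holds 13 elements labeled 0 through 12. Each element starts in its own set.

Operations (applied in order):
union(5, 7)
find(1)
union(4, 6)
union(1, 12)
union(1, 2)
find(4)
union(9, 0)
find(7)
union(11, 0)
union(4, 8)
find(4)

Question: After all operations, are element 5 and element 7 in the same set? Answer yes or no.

Answer: yes

Derivation:
Step 1: union(5, 7) -> merged; set of 5 now {5, 7}
Step 2: find(1) -> no change; set of 1 is {1}
Step 3: union(4, 6) -> merged; set of 4 now {4, 6}
Step 4: union(1, 12) -> merged; set of 1 now {1, 12}
Step 5: union(1, 2) -> merged; set of 1 now {1, 2, 12}
Step 6: find(4) -> no change; set of 4 is {4, 6}
Step 7: union(9, 0) -> merged; set of 9 now {0, 9}
Step 8: find(7) -> no change; set of 7 is {5, 7}
Step 9: union(11, 0) -> merged; set of 11 now {0, 9, 11}
Step 10: union(4, 8) -> merged; set of 4 now {4, 6, 8}
Step 11: find(4) -> no change; set of 4 is {4, 6, 8}
Set of 5: {5, 7}; 7 is a member.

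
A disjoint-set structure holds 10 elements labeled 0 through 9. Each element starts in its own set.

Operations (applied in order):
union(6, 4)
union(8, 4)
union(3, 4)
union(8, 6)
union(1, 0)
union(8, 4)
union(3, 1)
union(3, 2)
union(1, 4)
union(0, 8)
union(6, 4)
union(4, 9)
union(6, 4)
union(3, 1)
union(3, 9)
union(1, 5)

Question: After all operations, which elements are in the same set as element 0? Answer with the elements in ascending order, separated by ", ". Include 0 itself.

Answer: 0, 1, 2, 3, 4, 5, 6, 8, 9

Derivation:
Step 1: union(6, 4) -> merged; set of 6 now {4, 6}
Step 2: union(8, 4) -> merged; set of 8 now {4, 6, 8}
Step 3: union(3, 4) -> merged; set of 3 now {3, 4, 6, 8}
Step 4: union(8, 6) -> already same set; set of 8 now {3, 4, 6, 8}
Step 5: union(1, 0) -> merged; set of 1 now {0, 1}
Step 6: union(8, 4) -> already same set; set of 8 now {3, 4, 6, 8}
Step 7: union(3, 1) -> merged; set of 3 now {0, 1, 3, 4, 6, 8}
Step 8: union(3, 2) -> merged; set of 3 now {0, 1, 2, 3, 4, 6, 8}
Step 9: union(1, 4) -> already same set; set of 1 now {0, 1, 2, 3, 4, 6, 8}
Step 10: union(0, 8) -> already same set; set of 0 now {0, 1, 2, 3, 4, 6, 8}
Step 11: union(6, 4) -> already same set; set of 6 now {0, 1, 2, 3, 4, 6, 8}
Step 12: union(4, 9) -> merged; set of 4 now {0, 1, 2, 3, 4, 6, 8, 9}
Step 13: union(6, 4) -> already same set; set of 6 now {0, 1, 2, 3, 4, 6, 8, 9}
Step 14: union(3, 1) -> already same set; set of 3 now {0, 1, 2, 3, 4, 6, 8, 9}
Step 15: union(3, 9) -> already same set; set of 3 now {0, 1, 2, 3, 4, 6, 8, 9}
Step 16: union(1, 5) -> merged; set of 1 now {0, 1, 2, 3, 4, 5, 6, 8, 9}
Component of 0: {0, 1, 2, 3, 4, 5, 6, 8, 9}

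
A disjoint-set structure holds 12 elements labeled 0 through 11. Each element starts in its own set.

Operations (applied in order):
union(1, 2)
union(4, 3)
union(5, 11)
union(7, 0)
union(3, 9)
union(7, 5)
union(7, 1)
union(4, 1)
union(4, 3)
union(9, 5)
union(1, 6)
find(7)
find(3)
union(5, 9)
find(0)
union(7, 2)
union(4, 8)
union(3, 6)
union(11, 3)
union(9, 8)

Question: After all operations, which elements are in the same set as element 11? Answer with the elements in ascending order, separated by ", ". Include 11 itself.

Step 1: union(1, 2) -> merged; set of 1 now {1, 2}
Step 2: union(4, 3) -> merged; set of 4 now {3, 4}
Step 3: union(5, 11) -> merged; set of 5 now {5, 11}
Step 4: union(7, 0) -> merged; set of 7 now {0, 7}
Step 5: union(3, 9) -> merged; set of 3 now {3, 4, 9}
Step 6: union(7, 5) -> merged; set of 7 now {0, 5, 7, 11}
Step 7: union(7, 1) -> merged; set of 7 now {0, 1, 2, 5, 7, 11}
Step 8: union(4, 1) -> merged; set of 4 now {0, 1, 2, 3, 4, 5, 7, 9, 11}
Step 9: union(4, 3) -> already same set; set of 4 now {0, 1, 2, 3, 4, 5, 7, 9, 11}
Step 10: union(9, 5) -> already same set; set of 9 now {0, 1, 2, 3, 4, 5, 7, 9, 11}
Step 11: union(1, 6) -> merged; set of 1 now {0, 1, 2, 3, 4, 5, 6, 7, 9, 11}
Step 12: find(7) -> no change; set of 7 is {0, 1, 2, 3, 4, 5, 6, 7, 9, 11}
Step 13: find(3) -> no change; set of 3 is {0, 1, 2, 3, 4, 5, 6, 7, 9, 11}
Step 14: union(5, 9) -> already same set; set of 5 now {0, 1, 2, 3, 4, 5, 6, 7, 9, 11}
Step 15: find(0) -> no change; set of 0 is {0, 1, 2, 3, 4, 5, 6, 7, 9, 11}
Step 16: union(7, 2) -> already same set; set of 7 now {0, 1, 2, 3, 4, 5, 6, 7, 9, 11}
Step 17: union(4, 8) -> merged; set of 4 now {0, 1, 2, 3, 4, 5, 6, 7, 8, 9, 11}
Step 18: union(3, 6) -> already same set; set of 3 now {0, 1, 2, 3, 4, 5, 6, 7, 8, 9, 11}
Step 19: union(11, 3) -> already same set; set of 11 now {0, 1, 2, 3, 4, 5, 6, 7, 8, 9, 11}
Step 20: union(9, 8) -> already same set; set of 9 now {0, 1, 2, 3, 4, 5, 6, 7, 8, 9, 11}
Component of 11: {0, 1, 2, 3, 4, 5, 6, 7, 8, 9, 11}

Answer: 0, 1, 2, 3, 4, 5, 6, 7, 8, 9, 11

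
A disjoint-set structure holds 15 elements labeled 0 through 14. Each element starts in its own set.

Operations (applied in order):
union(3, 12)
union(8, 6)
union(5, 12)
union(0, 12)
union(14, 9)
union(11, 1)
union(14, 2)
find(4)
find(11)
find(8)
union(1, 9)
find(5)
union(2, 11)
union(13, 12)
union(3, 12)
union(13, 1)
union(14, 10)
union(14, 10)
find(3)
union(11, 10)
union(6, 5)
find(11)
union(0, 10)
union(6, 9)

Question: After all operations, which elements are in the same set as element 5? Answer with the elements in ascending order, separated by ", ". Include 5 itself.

Step 1: union(3, 12) -> merged; set of 3 now {3, 12}
Step 2: union(8, 6) -> merged; set of 8 now {6, 8}
Step 3: union(5, 12) -> merged; set of 5 now {3, 5, 12}
Step 4: union(0, 12) -> merged; set of 0 now {0, 3, 5, 12}
Step 5: union(14, 9) -> merged; set of 14 now {9, 14}
Step 6: union(11, 1) -> merged; set of 11 now {1, 11}
Step 7: union(14, 2) -> merged; set of 14 now {2, 9, 14}
Step 8: find(4) -> no change; set of 4 is {4}
Step 9: find(11) -> no change; set of 11 is {1, 11}
Step 10: find(8) -> no change; set of 8 is {6, 8}
Step 11: union(1, 9) -> merged; set of 1 now {1, 2, 9, 11, 14}
Step 12: find(5) -> no change; set of 5 is {0, 3, 5, 12}
Step 13: union(2, 11) -> already same set; set of 2 now {1, 2, 9, 11, 14}
Step 14: union(13, 12) -> merged; set of 13 now {0, 3, 5, 12, 13}
Step 15: union(3, 12) -> already same set; set of 3 now {0, 3, 5, 12, 13}
Step 16: union(13, 1) -> merged; set of 13 now {0, 1, 2, 3, 5, 9, 11, 12, 13, 14}
Step 17: union(14, 10) -> merged; set of 14 now {0, 1, 2, 3, 5, 9, 10, 11, 12, 13, 14}
Step 18: union(14, 10) -> already same set; set of 14 now {0, 1, 2, 3, 5, 9, 10, 11, 12, 13, 14}
Step 19: find(3) -> no change; set of 3 is {0, 1, 2, 3, 5, 9, 10, 11, 12, 13, 14}
Step 20: union(11, 10) -> already same set; set of 11 now {0, 1, 2, 3, 5, 9, 10, 11, 12, 13, 14}
Step 21: union(6, 5) -> merged; set of 6 now {0, 1, 2, 3, 5, 6, 8, 9, 10, 11, 12, 13, 14}
Step 22: find(11) -> no change; set of 11 is {0, 1, 2, 3, 5, 6, 8, 9, 10, 11, 12, 13, 14}
Step 23: union(0, 10) -> already same set; set of 0 now {0, 1, 2, 3, 5, 6, 8, 9, 10, 11, 12, 13, 14}
Step 24: union(6, 9) -> already same set; set of 6 now {0, 1, 2, 3, 5, 6, 8, 9, 10, 11, 12, 13, 14}
Component of 5: {0, 1, 2, 3, 5, 6, 8, 9, 10, 11, 12, 13, 14}

Answer: 0, 1, 2, 3, 5, 6, 8, 9, 10, 11, 12, 13, 14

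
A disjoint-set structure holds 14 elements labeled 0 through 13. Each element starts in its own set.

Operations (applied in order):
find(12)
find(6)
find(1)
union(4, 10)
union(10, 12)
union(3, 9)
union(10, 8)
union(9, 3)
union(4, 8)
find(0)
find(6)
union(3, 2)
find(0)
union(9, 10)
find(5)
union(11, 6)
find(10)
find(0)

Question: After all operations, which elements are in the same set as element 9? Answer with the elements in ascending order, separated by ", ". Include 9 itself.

Answer: 2, 3, 4, 8, 9, 10, 12

Derivation:
Step 1: find(12) -> no change; set of 12 is {12}
Step 2: find(6) -> no change; set of 6 is {6}
Step 3: find(1) -> no change; set of 1 is {1}
Step 4: union(4, 10) -> merged; set of 4 now {4, 10}
Step 5: union(10, 12) -> merged; set of 10 now {4, 10, 12}
Step 6: union(3, 9) -> merged; set of 3 now {3, 9}
Step 7: union(10, 8) -> merged; set of 10 now {4, 8, 10, 12}
Step 8: union(9, 3) -> already same set; set of 9 now {3, 9}
Step 9: union(4, 8) -> already same set; set of 4 now {4, 8, 10, 12}
Step 10: find(0) -> no change; set of 0 is {0}
Step 11: find(6) -> no change; set of 6 is {6}
Step 12: union(3, 2) -> merged; set of 3 now {2, 3, 9}
Step 13: find(0) -> no change; set of 0 is {0}
Step 14: union(9, 10) -> merged; set of 9 now {2, 3, 4, 8, 9, 10, 12}
Step 15: find(5) -> no change; set of 5 is {5}
Step 16: union(11, 6) -> merged; set of 11 now {6, 11}
Step 17: find(10) -> no change; set of 10 is {2, 3, 4, 8, 9, 10, 12}
Step 18: find(0) -> no change; set of 0 is {0}
Component of 9: {2, 3, 4, 8, 9, 10, 12}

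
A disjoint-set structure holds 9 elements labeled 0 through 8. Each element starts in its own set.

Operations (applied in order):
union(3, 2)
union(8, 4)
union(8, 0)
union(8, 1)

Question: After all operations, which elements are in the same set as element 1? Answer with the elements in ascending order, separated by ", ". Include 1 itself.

Step 1: union(3, 2) -> merged; set of 3 now {2, 3}
Step 2: union(8, 4) -> merged; set of 8 now {4, 8}
Step 3: union(8, 0) -> merged; set of 8 now {0, 4, 8}
Step 4: union(8, 1) -> merged; set of 8 now {0, 1, 4, 8}
Component of 1: {0, 1, 4, 8}

Answer: 0, 1, 4, 8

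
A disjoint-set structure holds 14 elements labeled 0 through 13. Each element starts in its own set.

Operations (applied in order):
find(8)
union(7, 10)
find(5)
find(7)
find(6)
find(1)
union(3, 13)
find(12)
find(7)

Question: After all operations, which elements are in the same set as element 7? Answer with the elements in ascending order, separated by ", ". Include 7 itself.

Answer: 7, 10

Derivation:
Step 1: find(8) -> no change; set of 8 is {8}
Step 2: union(7, 10) -> merged; set of 7 now {7, 10}
Step 3: find(5) -> no change; set of 5 is {5}
Step 4: find(7) -> no change; set of 7 is {7, 10}
Step 5: find(6) -> no change; set of 6 is {6}
Step 6: find(1) -> no change; set of 1 is {1}
Step 7: union(3, 13) -> merged; set of 3 now {3, 13}
Step 8: find(12) -> no change; set of 12 is {12}
Step 9: find(7) -> no change; set of 7 is {7, 10}
Component of 7: {7, 10}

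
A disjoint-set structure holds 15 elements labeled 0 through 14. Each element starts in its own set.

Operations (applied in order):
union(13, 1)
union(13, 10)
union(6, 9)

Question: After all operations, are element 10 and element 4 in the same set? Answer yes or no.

Answer: no

Derivation:
Step 1: union(13, 1) -> merged; set of 13 now {1, 13}
Step 2: union(13, 10) -> merged; set of 13 now {1, 10, 13}
Step 3: union(6, 9) -> merged; set of 6 now {6, 9}
Set of 10: {1, 10, 13}; 4 is not a member.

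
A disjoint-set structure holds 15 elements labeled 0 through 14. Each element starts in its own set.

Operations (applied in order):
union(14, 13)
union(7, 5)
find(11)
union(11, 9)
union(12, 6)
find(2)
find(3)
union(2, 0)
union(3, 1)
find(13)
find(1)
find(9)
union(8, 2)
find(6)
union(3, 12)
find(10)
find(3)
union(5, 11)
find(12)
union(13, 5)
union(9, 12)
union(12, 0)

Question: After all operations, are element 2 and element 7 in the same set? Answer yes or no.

Step 1: union(14, 13) -> merged; set of 14 now {13, 14}
Step 2: union(7, 5) -> merged; set of 7 now {5, 7}
Step 3: find(11) -> no change; set of 11 is {11}
Step 4: union(11, 9) -> merged; set of 11 now {9, 11}
Step 5: union(12, 6) -> merged; set of 12 now {6, 12}
Step 6: find(2) -> no change; set of 2 is {2}
Step 7: find(3) -> no change; set of 3 is {3}
Step 8: union(2, 0) -> merged; set of 2 now {0, 2}
Step 9: union(3, 1) -> merged; set of 3 now {1, 3}
Step 10: find(13) -> no change; set of 13 is {13, 14}
Step 11: find(1) -> no change; set of 1 is {1, 3}
Step 12: find(9) -> no change; set of 9 is {9, 11}
Step 13: union(8, 2) -> merged; set of 8 now {0, 2, 8}
Step 14: find(6) -> no change; set of 6 is {6, 12}
Step 15: union(3, 12) -> merged; set of 3 now {1, 3, 6, 12}
Step 16: find(10) -> no change; set of 10 is {10}
Step 17: find(3) -> no change; set of 3 is {1, 3, 6, 12}
Step 18: union(5, 11) -> merged; set of 5 now {5, 7, 9, 11}
Step 19: find(12) -> no change; set of 12 is {1, 3, 6, 12}
Step 20: union(13, 5) -> merged; set of 13 now {5, 7, 9, 11, 13, 14}
Step 21: union(9, 12) -> merged; set of 9 now {1, 3, 5, 6, 7, 9, 11, 12, 13, 14}
Step 22: union(12, 0) -> merged; set of 12 now {0, 1, 2, 3, 5, 6, 7, 8, 9, 11, 12, 13, 14}
Set of 2: {0, 1, 2, 3, 5, 6, 7, 8, 9, 11, 12, 13, 14}; 7 is a member.

Answer: yes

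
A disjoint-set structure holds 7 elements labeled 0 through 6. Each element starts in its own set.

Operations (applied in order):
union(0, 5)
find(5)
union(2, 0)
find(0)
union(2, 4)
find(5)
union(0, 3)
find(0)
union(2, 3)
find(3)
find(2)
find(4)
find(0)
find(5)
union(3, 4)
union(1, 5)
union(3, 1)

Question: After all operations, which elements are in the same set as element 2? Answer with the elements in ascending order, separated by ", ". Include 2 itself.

Answer: 0, 1, 2, 3, 4, 5

Derivation:
Step 1: union(0, 5) -> merged; set of 0 now {0, 5}
Step 2: find(5) -> no change; set of 5 is {0, 5}
Step 3: union(2, 0) -> merged; set of 2 now {0, 2, 5}
Step 4: find(0) -> no change; set of 0 is {0, 2, 5}
Step 5: union(2, 4) -> merged; set of 2 now {0, 2, 4, 5}
Step 6: find(5) -> no change; set of 5 is {0, 2, 4, 5}
Step 7: union(0, 3) -> merged; set of 0 now {0, 2, 3, 4, 5}
Step 8: find(0) -> no change; set of 0 is {0, 2, 3, 4, 5}
Step 9: union(2, 3) -> already same set; set of 2 now {0, 2, 3, 4, 5}
Step 10: find(3) -> no change; set of 3 is {0, 2, 3, 4, 5}
Step 11: find(2) -> no change; set of 2 is {0, 2, 3, 4, 5}
Step 12: find(4) -> no change; set of 4 is {0, 2, 3, 4, 5}
Step 13: find(0) -> no change; set of 0 is {0, 2, 3, 4, 5}
Step 14: find(5) -> no change; set of 5 is {0, 2, 3, 4, 5}
Step 15: union(3, 4) -> already same set; set of 3 now {0, 2, 3, 4, 5}
Step 16: union(1, 5) -> merged; set of 1 now {0, 1, 2, 3, 4, 5}
Step 17: union(3, 1) -> already same set; set of 3 now {0, 1, 2, 3, 4, 5}
Component of 2: {0, 1, 2, 3, 4, 5}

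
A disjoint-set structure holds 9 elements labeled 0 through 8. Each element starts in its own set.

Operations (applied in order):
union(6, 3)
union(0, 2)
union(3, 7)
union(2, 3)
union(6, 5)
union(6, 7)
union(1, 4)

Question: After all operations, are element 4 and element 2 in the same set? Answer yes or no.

Answer: no

Derivation:
Step 1: union(6, 3) -> merged; set of 6 now {3, 6}
Step 2: union(0, 2) -> merged; set of 0 now {0, 2}
Step 3: union(3, 7) -> merged; set of 3 now {3, 6, 7}
Step 4: union(2, 3) -> merged; set of 2 now {0, 2, 3, 6, 7}
Step 5: union(6, 5) -> merged; set of 6 now {0, 2, 3, 5, 6, 7}
Step 6: union(6, 7) -> already same set; set of 6 now {0, 2, 3, 5, 6, 7}
Step 7: union(1, 4) -> merged; set of 1 now {1, 4}
Set of 4: {1, 4}; 2 is not a member.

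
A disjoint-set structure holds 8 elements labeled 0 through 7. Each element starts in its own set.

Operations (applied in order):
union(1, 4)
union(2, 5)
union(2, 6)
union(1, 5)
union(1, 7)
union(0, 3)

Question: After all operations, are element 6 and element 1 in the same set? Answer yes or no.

Step 1: union(1, 4) -> merged; set of 1 now {1, 4}
Step 2: union(2, 5) -> merged; set of 2 now {2, 5}
Step 3: union(2, 6) -> merged; set of 2 now {2, 5, 6}
Step 4: union(1, 5) -> merged; set of 1 now {1, 2, 4, 5, 6}
Step 5: union(1, 7) -> merged; set of 1 now {1, 2, 4, 5, 6, 7}
Step 6: union(0, 3) -> merged; set of 0 now {0, 3}
Set of 6: {1, 2, 4, 5, 6, 7}; 1 is a member.

Answer: yes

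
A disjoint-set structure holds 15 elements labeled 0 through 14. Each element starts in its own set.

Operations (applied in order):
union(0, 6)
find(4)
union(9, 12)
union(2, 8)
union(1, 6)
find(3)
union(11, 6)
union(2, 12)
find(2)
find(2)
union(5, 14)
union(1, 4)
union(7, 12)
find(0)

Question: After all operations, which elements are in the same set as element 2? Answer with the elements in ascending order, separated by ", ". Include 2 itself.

Answer: 2, 7, 8, 9, 12

Derivation:
Step 1: union(0, 6) -> merged; set of 0 now {0, 6}
Step 2: find(4) -> no change; set of 4 is {4}
Step 3: union(9, 12) -> merged; set of 9 now {9, 12}
Step 4: union(2, 8) -> merged; set of 2 now {2, 8}
Step 5: union(1, 6) -> merged; set of 1 now {0, 1, 6}
Step 6: find(3) -> no change; set of 3 is {3}
Step 7: union(11, 6) -> merged; set of 11 now {0, 1, 6, 11}
Step 8: union(2, 12) -> merged; set of 2 now {2, 8, 9, 12}
Step 9: find(2) -> no change; set of 2 is {2, 8, 9, 12}
Step 10: find(2) -> no change; set of 2 is {2, 8, 9, 12}
Step 11: union(5, 14) -> merged; set of 5 now {5, 14}
Step 12: union(1, 4) -> merged; set of 1 now {0, 1, 4, 6, 11}
Step 13: union(7, 12) -> merged; set of 7 now {2, 7, 8, 9, 12}
Step 14: find(0) -> no change; set of 0 is {0, 1, 4, 6, 11}
Component of 2: {2, 7, 8, 9, 12}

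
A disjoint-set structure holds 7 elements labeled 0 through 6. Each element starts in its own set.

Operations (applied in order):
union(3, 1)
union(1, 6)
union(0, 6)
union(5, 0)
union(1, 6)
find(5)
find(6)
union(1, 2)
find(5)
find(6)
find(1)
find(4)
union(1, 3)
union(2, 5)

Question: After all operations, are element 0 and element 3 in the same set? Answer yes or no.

Answer: yes

Derivation:
Step 1: union(3, 1) -> merged; set of 3 now {1, 3}
Step 2: union(1, 6) -> merged; set of 1 now {1, 3, 6}
Step 3: union(0, 6) -> merged; set of 0 now {0, 1, 3, 6}
Step 4: union(5, 0) -> merged; set of 5 now {0, 1, 3, 5, 6}
Step 5: union(1, 6) -> already same set; set of 1 now {0, 1, 3, 5, 6}
Step 6: find(5) -> no change; set of 5 is {0, 1, 3, 5, 6}
Step 7: find(6) -> no change; set of 6 is {0, 1, 3, 5, 6}
Step 8: union(1, 2) -> merged; set of 1 now {0, 1, 2, 3, 5, 6}
Step 9: find(5) -> no change; set of 5 is {0, 1, 2, 3, 5, 6}
Step 10: find(6) -> no change; set of 6 is {0, 1, 2, 3, 5, 6}
Step 11: find(1) -> no change; set of 1 is {0, 1, 2, 3, 5, 6}
Step 12: find(4) -> no change; set of 4 is {4}
Step 13: union(1, 3) -> already same set; set of 1 now {0, 1, 2, 3, 5, 6}
Step 14: union(2, 5) -> already same set; set of 2 now {0, 1, 2, 3, 5, 6}
Set of 0: {0, 1, 2, 3, 5, 6}; 3 is a member.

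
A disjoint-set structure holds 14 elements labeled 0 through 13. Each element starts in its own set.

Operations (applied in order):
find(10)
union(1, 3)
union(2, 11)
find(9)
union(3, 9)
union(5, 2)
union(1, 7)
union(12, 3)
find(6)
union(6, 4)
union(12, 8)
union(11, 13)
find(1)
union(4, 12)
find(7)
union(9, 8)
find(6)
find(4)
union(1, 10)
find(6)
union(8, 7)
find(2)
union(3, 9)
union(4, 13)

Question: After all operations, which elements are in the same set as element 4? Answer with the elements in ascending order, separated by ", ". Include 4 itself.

Step 1: find(10) -> no change; set of 10 is {10}
Step 2: union(1, 3) -> merged; set of 1 now {1, 3}
Step 3: union(2, 11) -> merged; set of 2 now {2, 11}
Step 4: find(9) -> no change; set of 9 is {9}
Step 5: union(3, 9) -> merged; set of 3 now {1, 3, 9}
Step 6: union(5, 2) -> merged; set of 5 now {2, 5, 11}
Step 7: union(1, 7) -> merged; set of 1 now {1, 3, 7, 9}
Step 8: union(12, 3) -> merged; set of 12 now {1, 3, 7, 9, 12}
Step 9: find(6) -> no change; set of 6 is {6}
Step 10: union(6, 4) -> merged; set of 6 now {4, 6}
Step 11: union(12, 8) -> merged; set of 12 now {1, 3, 7, 8, 9, 12}
Step 12: union(11, 13) -> merged; set of 11 now {2, 5, 11, 13}
Step 13: find(1) -> no change; set of 1 is {1, 3, 7, 8, 9, 12}
Step 14: union(4, 12) -> merged; set of 4 now {1, 3, 4, 6, 7, 8, 9, 12}
Step 15: find(7) -> no change; set of 7 is {1, 3, 4, 6, 7, 8, 9, 12}
Step 16: union(9, 8) -> already same set; set of 9 now {1, 3, 4, 6, 7, 8, 9, 12}
Step 17: find(6) -> no change; set of 6 is {1, 3, 4, 6, 7, 8, 9, 12}
Step 18: find(4) -> no change; set of 4 is {1, 3, 4, 6, 7, 8, 9, 12}
Step 19: union(1, 10) -> merged; set of 1 now {1, 3, 4, 6, 7, 8, 9, 10, 12}
Step 20: find(6) -> no change; set of 6 is {1, 3, 4, 6, 7, 8, 9, 10, 12}
Step 21: union(8, 7) -> already same set; set of 8 now {1, 3, 4, 6, 7, 8, 9, 10, 12}
Step 22: find(2) -> no change; set of 2 is {2, 5, 11, 13}
Step 23: union(3, 9) -> already same set; set of 3 now {1, 3, 4, 6, 7, 8, 9, 10, 12}
Step 24: union(4, 13) -> merged; set of 4 now {1, 2, 3, 4, 5, 6, 7, 8, 9, 10, 11, 12, 13}
Component of 4: {1, 2, 3, 4, 5, 6, 7, 8, 9, 10, 11, 12, 13}

Answer: 1, 2, 3, 4, 5, 6, 7, 8, 9, 10, 11, 12, 13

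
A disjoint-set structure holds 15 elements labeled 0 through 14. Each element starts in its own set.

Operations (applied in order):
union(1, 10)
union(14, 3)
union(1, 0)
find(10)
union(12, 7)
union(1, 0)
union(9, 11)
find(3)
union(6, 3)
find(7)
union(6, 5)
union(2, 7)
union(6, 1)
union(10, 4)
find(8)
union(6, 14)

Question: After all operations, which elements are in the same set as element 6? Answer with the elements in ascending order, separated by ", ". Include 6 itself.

Answer: 0, 1, 3, 4, 5, 6, 10, 14

Derivation:
Step 1: union(1, 10) -> merged; set of 1 now {1, 10}
Step 2: union(14, 3) -> merged; set of 14 now {3, 14}
Step 3: union(1, 0) -> merged; set of 1 now {0, 1, 10}
Step 4: find(10) -> no change; set of 10 is {0, 1, 10}
Step 5: union(12, 7) -> merged; set of 12 now {7, 12}
Step 6: union(1, 0) -> already same set; set of 1 now {0, 1, 10}
Step 7: union(9, 11) -> merged; set of 9 now {9, 11}
Step 8: find(3) -> no change; set of 3 is {3, 14}
Step 9: union(6, 3) -> merged; set of 6 now {3, 6, 14}
Step 10: find(7) -> no change; set of 7 is {7, 12}
Step 11: union(6, 5) -> merged; set of 6 now {3, 5, 6, 14}
Step 12: union(2, 7) -> merged; set of 2 now {2, 7, 12}
Step 13: union(6, 1) -> merged; set of 6 now {0, 1, 3, 5, 6, 10, 14}
Step 14: union(10, 4) -> merged; set of 10 now {0, 1, 3, 4, 5, 6, 10, 14}
Step 15: find(8) -> no change; set of 8 is {8}
Step 16: union(6, 14) -> already same set; set of 6 now {0, 1, 3, 4, 5, 6, 10, 14}
Component of 6: {0, 1, 3, 4, 5, 6, 10, 14}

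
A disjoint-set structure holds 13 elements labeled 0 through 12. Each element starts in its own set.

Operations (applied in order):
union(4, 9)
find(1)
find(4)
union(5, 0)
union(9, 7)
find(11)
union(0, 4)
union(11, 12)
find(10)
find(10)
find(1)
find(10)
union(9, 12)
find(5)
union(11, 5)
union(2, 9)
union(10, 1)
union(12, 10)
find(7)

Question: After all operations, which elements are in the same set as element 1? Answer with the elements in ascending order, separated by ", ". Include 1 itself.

Answer: 0, 1, 2, 4, 5, 7, 9, 10, 11, 12

Derivation:
Step 1: union(4, 9) -> merged; set of 4 now {4, 9}
Step 2: find(1) -> no change; set of 1 is {1}
Step 3: find(4) -> no change; set of 4 is {4, 9}
Step 4: union(5, 0) -> merged; set of 5 now {0, 5}
Step 5: union(9, 7) -> merged; set of 9 now {4, 7, 9}
Step 6: find(11) -> no change; set of 11 is {11}
Step 7: union(0, 4) -> merged; set of 0 now {0, 4, 5, 7, 9}
Step 8: union(11, 12) -> merged; set of 11 now {11, 12}
Step 9: find(10) -> no change; set of 10 is {10}
Step 10: find(10) -> no change; set of 10 is {10}
Step 11: find(1) -> no change; set of 1 is {1}
Step 12: find(10) -> no change; set of 10 is {10}
Step 13: union(9, 12) -> merged; set of 9 now {0, 4, 5, 7, 9, 11, 12}
Step 14: find(5) -> no change; set of 5 is {0, 4, 5, 7, 9, 11, 12}
Step 15: union(11, 5) -> already same set; set of 11 now {0, 4, 5, 7, 9, 11, 12}
Step 16: union(2, 9) -> merged; set of 2 now {0, 2, 4, 5, 7, 9, 11, 12}
Step 17: union(10, 1) -> merged; set of 10 now {1, 10}
Step 18: union(12, 10) -> merged; set of 12 now {0, 1, 2, 4, 5, 7, 9, 10, 11, 12}
Step 19: find(7) -> no change; set of 7 is {0, 1, 2, 4, 5, 7, 9, 10, 11, 12}
Component of 1: {0, 1, 2, 4, 5, 7, 9, 10, 11, 12}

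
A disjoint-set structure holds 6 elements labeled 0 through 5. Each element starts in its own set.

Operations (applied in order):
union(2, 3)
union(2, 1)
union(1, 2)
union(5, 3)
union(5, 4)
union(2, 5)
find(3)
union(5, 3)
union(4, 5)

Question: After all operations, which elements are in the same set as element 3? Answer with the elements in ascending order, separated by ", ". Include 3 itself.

Step 1: union(2, 3) -> merged; set of 2 now {2, 3}
Step 2: union(2, 1) -> merged; set of 2 now {1, 2, 3}
Step 3: union(1, 2) -> already same set; set of 1 now {1, 2, 3}
Step 4: union(5, 3) -> merged; set of 5 now {1, 2, 3, 5}
Step 5: union(5, 4) -> merged; set of 5 now {1, 2, 3, 4, 5}
Step 6: union(2, 5) -> already same set; set of 2 now {1, 2, 3, 4, 5}
Step 7: find(3) -> no change; set of 3 is {1, 2, 3, 4, 5}
Step 8: union(5, 3) -> already same set; set of 5 now {1, 2, 3, 4, 5}
Step 9: union(4, 5) -> already same set; set of 4 now {1, 2, 3, 4, 5}
Component of 3: {1, 2, 3, 4, 5}

Answer: 1, 2, 3, 4, 5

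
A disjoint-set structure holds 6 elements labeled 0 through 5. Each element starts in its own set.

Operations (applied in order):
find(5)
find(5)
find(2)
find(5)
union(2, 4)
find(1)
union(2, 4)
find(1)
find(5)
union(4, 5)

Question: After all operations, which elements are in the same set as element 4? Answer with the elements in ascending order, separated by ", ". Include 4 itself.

Answer: 2, 4, 5

Derivation:
Step 1: find(5) -> no change; set of 5 is {5}
Step 2: find(5) -> no change; set of 5 is {5}
Step 3: find(2) -> no change; set of 2 is {2}
Step 4: find(5) -> no change; set of 5 is {5}
Step 5: union(2, 4) -> merged; set of 2 now {2, 4}
Step 6: find(1) -> no change; set of 1 is {1}
Step 7: union(2, 4) -> already same set; set of 2 now {2, 4}
Step 8: find(1) -> no change; set of 1 is {1}
Step 9: find(5) -> no change; set of 5 is {5}
Step 10: union(4, 5) -> merged; set of 4 now {2, 4, 5}
Component of 4: {2, 4, 5}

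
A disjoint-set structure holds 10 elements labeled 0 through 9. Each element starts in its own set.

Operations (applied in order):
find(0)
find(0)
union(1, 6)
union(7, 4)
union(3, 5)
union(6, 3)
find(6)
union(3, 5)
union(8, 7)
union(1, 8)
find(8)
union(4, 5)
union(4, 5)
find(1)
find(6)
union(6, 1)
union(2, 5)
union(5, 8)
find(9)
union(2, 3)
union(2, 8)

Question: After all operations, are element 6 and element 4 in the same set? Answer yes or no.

Answer: yes

Derivation:
Step 1: find(0) -> no change; set of 0 is {0}
Step 2: find(0) -> no change; set of 0 is {0}
Step 3: union(1, 6) -> merged; set of 1 now {1, 6}
Step 4: union(7, 4) -> merged; set of 7 now {4, 7}
Step 5: union(3, 5) -> merged; set of 3 now {3, 5}
Step 6: union(6, 3) -> merged; set of 6 now {1, 3, 5, 6}
Step 7: find(6) -> no change; set of 6 is {1, 3, 5, 6}
Step 8: union(3, 5) -> already same set; set of 3 now {1, 3, 5, 6}
Step 9: union(8, 7) -> merged; set of 8 now {4, 7, 8}
Step 10: union(1, 8) -> merged; set of 1 now {1, 3, 4, 5, 6, 7, 8}
Step 11: find(8) -> no change; set of 8 is {1, 3, 4, 5, 6, 7, 8}
Step 12: union(4, 5) -> already same set; set of 4 now {1, 3, 4, 5, 6, 7, 8}
Step 13: union(4, 5) -> already same set; set of 4 now {1, 3, 4, 5, 6, 7, 8}
Step 14: find(1) -> no change; set of 1 is {1, 3, 4, 5, 6, 7, 8}
Step 15: find(6) -> no change; set of 6 is {1, 3, 4, 5, 6, 7, 8}
Step 16: union(6, 1) -> already same set; set of 6 now {1, 3, 4, 5, 6, 7, 8}
Step 17: union(2, 5) -> merged; set of 2 now {1, 2, 3, 4, 5, 6, 7, 8}
Step 18: union(5, 8) -> already same set; set of 5 now {1, 2, 3, 4, 5, 6, 7, 8}
Step 19: find(9) -> no change; set of 9 is {9}
Step 20: union(2, 3) -> already same set; set of 2 now {1, 2, 3, 4, 5, 6, 7, 8}
Step 21: union(2, 8) -> already same set; set of 2 now {1, 2, 3, 4, 5, 6, 7, 8}
Set of 6: {1, 2, 3, 4, 5, 6, 7, 8}; 4 is a member.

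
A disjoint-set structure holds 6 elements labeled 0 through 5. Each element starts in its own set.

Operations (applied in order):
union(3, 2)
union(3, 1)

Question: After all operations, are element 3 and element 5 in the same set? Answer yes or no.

Step 1: union(3, 2) -> merged; set of 3 now {2, 3}
Step 2: union(3, 1) -> merged; set of 3 now {1, 2, 3}
Set of 3: {1, 2, 3}; 5 is not a member.

Answer: no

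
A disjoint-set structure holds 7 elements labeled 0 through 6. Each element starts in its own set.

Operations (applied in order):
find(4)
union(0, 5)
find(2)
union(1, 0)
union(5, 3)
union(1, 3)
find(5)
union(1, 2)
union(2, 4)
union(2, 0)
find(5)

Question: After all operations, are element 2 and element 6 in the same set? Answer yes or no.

Answer: no

Derivation:
Step 1: find(4) -> no change; set of 4 is {4}
Step 2: union(0, 5) -> merged; set of 0 now {0, 5}
Step 3: find(2) -> no change; set of 2 is {2}
Step 4: union(1, 0) -> merged; set of 1 now {0, 1, 5}
Step 5: union(5, 3) -> merged; set of 5 now {0, 1, 3, 5}
Step 6: union(1, 3) -> already same set; set of 1 now {0, 1, 3, 5}
Step 7: find(5) -> no change; set of 5 is {0, 1, 3, 5}
Step 8: union(1, 2) -> merged; set of 1 now {0, 1, 2, 3, 5}
Step 9: union(2, 4) -> merged; set of 2 now {0, 1, 2, 3, 4, 5}
Step 10: union(2, 0) -> already same set; set of 2 now {0, 1, 2, 3, 4, 5}
Step 11: find(5) -> no change; set of 5 is {0, 1, 2, 3, 4, 5}
Set of 2: {0, 1, 2, 3, 4, 5}; 6 is not a member.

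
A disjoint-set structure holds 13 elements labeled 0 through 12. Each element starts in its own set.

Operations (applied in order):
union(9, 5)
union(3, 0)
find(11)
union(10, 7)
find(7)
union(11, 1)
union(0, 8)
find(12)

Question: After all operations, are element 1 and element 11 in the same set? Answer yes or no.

Step 1: union(9, 5) -> merged; set of 9 now {5, 9}
Step 2: union(3, 0) -> merged; set of 3 now {0, 3}
Step 3: find(11) -> no change; set of 11 is {11}
Step 4: union(10, 7) -> merged; set of 10 now {7, 10}
Step 5: find(7) -> no change; set of 7 is {7, 10}
Step 6: union(11, 1) -> merged; set of 11 now {1, 11}
Step 7: union(0, 8) -> merged; set of 0 now {0, 3, 8}
Step 8: find(12) -> no change; set of 12 is {12}
Set of 1: {1, 11}; 11 is a member.

Answer: yes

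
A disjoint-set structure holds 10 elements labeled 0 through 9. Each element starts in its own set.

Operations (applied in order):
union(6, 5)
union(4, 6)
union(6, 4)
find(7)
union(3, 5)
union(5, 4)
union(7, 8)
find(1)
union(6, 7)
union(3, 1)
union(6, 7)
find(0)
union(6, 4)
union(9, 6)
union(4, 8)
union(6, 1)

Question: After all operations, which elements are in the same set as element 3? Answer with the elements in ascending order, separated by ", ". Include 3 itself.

Step 1: union(6, 5) -> merged; set of 6 now {5, 6}
Step 2: union(4, 6) -> merged; set of 4 now {4, 5, 6}
Step 3: union(6, 4) -> already same set; set of 6 now {4, 5, 6}
Step 4: find(7) -> no change; set of 7 is {7}
Step 5: union(3, 5) -> merged; set of 3 now {3, 4, 5, 6}
Step 6: union(5, 4) -> already same set; set of 5 now {3, 4, 5, 6}
Step 7: union(7, 8) -> merged; set of 7 now {7, 8}
Step 8: find(1) -> no change; set of 1 is {1}
Step 9: union(6, 7) -> merged; set of 6 now {3, 4, 5, 6, 7, 8}
Step 10: union(3, 1) -> merged; set of 3 now {1, 3, 4, 5, 6, 7, 8}
Step 11: union(6, 7) -> already same set; set of 6 now {1, 3, 4, 5, 6, 7, 8}
Step 12: find(0) -> no change; set of 0 is {0}
Step 13: union(6, 4) -> already same set; set of 6 now {1, 3, 4, 5, 6, 7, 8}
Step 14: union(9, 6) -> merged; set of 9 now {1, 3, 4, 5, 6, 7, 8, 9}
Step 15: union(4, 8) -> already same set; set of 4 now {1, 3, 4, 5, 6, 7, 8, 9}
Step 16: union(6, 1) -> already same set; set of 6 now {1, 3, 4, 5, 6, 7, 8, 9}
Component of 3: {1, 3, 4, 5, 6, 7, 8, 9}

Answer: 1, 3, 4, 5, 6, 7, 8, 9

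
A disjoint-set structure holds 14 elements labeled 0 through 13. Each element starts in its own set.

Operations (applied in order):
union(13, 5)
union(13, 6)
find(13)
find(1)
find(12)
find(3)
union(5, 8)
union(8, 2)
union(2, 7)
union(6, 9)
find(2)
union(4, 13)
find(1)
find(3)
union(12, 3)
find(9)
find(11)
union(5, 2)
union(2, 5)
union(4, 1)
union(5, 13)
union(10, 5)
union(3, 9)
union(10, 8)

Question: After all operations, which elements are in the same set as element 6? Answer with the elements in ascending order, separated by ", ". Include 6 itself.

Step 1: union(13, 5) -> merged; set of 13 now {5, 13}
Step 2: union(13, 6) -> merged; set of 13 now {5, 6, 13}
Step 3: find(13) -> no change; set of 13 is {5, 6, 13}
Step 4: find(1) -> no change; set of 1 is {1}
Step 5: find(12) -> no change; set of 12 is {12}
Step 6: find(3) -> no change; set of 3 is {3}
Step 7: union(5, 8) -> merged; set of 5 now {5, 6, 8, 13}
Step 8: union(8, 2) -> merged; set of 8 now {2, 5, 6, 8, 13}
Step 9: union(2, 7) -> merged; set of 2 now {2, 5, 6, 7, 8, 13}
Step 10: union(6, 9) -> merged; set of 6 now {2, 5, 6, 7, 8, 9, 13}
Step 11: find(2) -> no change; set of 2 is {2, 5, 6, 7, 8, 9, 13}
Step 12: union(4, 13) -> merged; set of 4 now {2, 4, 5, 6, 7, 8, 9, 13}
Step 13: find(1) -> no change; set of 1 is {1}
Step 14: find(3) -> no change; set of 3 is {3}
Step 15: union(12, 3) -> merged; set of 12 now {3, 12}
Step 16: find(9) -> no change; set of 9 is {2, 4, 5, 6, 7, 8, 9, 13}
Step 17: find(11) -> no change; set of 11 is {11}
Step 18: union(5, 2) -> already same set; set of 5 now {2, 4, 5, 6, 7, 8, 9, 13}
Step 19: union(2, 5) -> already same set; set of 2 now {2, 4, 5, 6, 7, 8, 9, 13}
Step 20: union(4, 1) -> merged; set of 4 now {1, 2, 4, 5, 6, 7, 8, 9, 13}
Step 21: union(5, 13) -> already same set; set of 5 now {1, 2, 4, 5, 6, 7, 8, 9, 13}
Step 22: union(10, 5) -> merged; set of 10 now {1, 2, 4, 5, 6, 7, 8, 9, 10, 13}
Step 23: union(3, 9) -> merged; set of 3 now {1, 2, 3, 4, 5, 6, 7, 8, 9, 10, 12, 13}
Step 24: union(10, 8) -> already same set; set of 10 now {1, 2, 3, 4, 5, 6, 7, 8, 9, 10, 12, 13}
Component of 6: {1, 2, 3, 4, 5, 6, 7, 8, 9, 10, 12, 13}

Answer: 1, 2, 3, 4, 5, 6, 7, 8, 9, 10, 12, 13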